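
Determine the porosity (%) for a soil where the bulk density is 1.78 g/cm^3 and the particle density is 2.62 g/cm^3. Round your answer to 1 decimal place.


Step 1: Formula: n = 100 * (1 - BD / PD)
Step 2: n = 100 * (1 - 1.78 / 2.62)
Step 3: n = 100 * (1 - 0.67939)
Step 4: n = 32.1%

32.1


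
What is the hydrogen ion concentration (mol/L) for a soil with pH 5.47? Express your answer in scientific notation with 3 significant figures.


Step 1: [H+] = 10^(-pH)
Step 2: [H+] = 10^(-5.47)
Step 3: [H+] = 3.39e-06 mol/L

3.39e-06


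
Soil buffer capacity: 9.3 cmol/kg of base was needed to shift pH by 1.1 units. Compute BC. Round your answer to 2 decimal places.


Step 1: BC = change in base / change in pH
Step 2: BC = 9.3 / 1.1
Step 3: BC = 8.45 cmol/(kg*pH unit)

8.45


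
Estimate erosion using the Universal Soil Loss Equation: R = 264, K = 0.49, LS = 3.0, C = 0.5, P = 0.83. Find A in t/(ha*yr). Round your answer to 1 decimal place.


Step 1: A = R * K * LS * C * P
Step 2: R * K = 264 * 0.49 = 129.36
Step 3: (R*K) * LS = 129.36 * 3.0 = 388.08
Step 4: * C * P = 388.08 * 0.5 * 0.83 = 161.1
Step 5: A = 161.1 t/(ha*yr)

161.1


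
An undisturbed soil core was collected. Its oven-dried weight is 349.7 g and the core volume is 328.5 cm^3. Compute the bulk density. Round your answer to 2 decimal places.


Step 1: Identify the formula: BD = dry mass / volume
Step 2: Substitute values: BD = 349.7 / 328.5
Step 3: BD = 1.06 g/cm^3

1.06


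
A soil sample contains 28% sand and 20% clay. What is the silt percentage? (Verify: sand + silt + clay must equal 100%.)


Step 1: sand + silt + clay = 100%
Step 2: silt = 100 - sand - clay
Step 3: silt = 100 - 28 - 20
Step 4: silt = 52%

52


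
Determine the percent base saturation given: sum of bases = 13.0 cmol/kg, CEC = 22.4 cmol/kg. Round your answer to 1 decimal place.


Step 1: BS = 100 * (sum of bases) / CEC
Step 2: BS = 100 * 13.0 / 22.4
Step 3: BS = 58.0%

58.0


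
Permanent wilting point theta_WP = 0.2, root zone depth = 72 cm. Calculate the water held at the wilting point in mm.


Step 1: Water (mm) = theta_WP * depth * 10
Step 2: Water = 0.2 * 72 * 10
Step 3: Water = 144.0 mm

144.0


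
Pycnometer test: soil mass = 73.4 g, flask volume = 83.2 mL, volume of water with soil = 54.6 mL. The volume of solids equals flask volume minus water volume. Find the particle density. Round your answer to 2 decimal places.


Step 1: Volume of solids = flask volume - water volume with soil
Step 2: V_solids = 83.2 - 54.6 = 28.6 mL
Step 3: Particle density = mass / V_solids = 73.4 / 28.6 = 2.57 g/cm^3

2.57


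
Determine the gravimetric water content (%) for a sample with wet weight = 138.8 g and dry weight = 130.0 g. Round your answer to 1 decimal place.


Step 1: Water mass = wet - dry = 138.8 - 130.0 = 8.8 g
Step 2: w = 100 * water mass / dry mass
Step 3: w = 100 * 8.8 / 130.0 = 6.8%

6.8


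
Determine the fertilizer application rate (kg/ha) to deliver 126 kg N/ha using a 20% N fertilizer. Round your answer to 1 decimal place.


Step 1: Fertilizer rate = target N / (N content / 100)
Step 2: Rate = 126 / (20 / 100)
Step 3: Rate = 126 / 0.2
Step 4: Rate = 630.0 kg/ha

630.0


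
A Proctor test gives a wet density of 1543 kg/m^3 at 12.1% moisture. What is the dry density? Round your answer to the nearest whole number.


Step 1: Dry density = wet density / (1 + w/100)
Step 2: Dry density = 1543 / (1 + 12.1/100)
Step 3: Dry density = 1543 / 1.121
Step 4: Dry density = 1376 kg/m^3

1376


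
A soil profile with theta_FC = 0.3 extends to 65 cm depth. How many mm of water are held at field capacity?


Step 1: Water (mm) = theta_FC * depth (cm) * 10
Step 2: Water = 0.3 * 65 * 10
Step 3: Water = 195.0 mm

195.0


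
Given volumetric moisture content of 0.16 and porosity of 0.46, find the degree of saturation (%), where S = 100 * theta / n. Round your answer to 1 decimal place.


Step 1: S = 100 * theta_v / n
Step 2: S = 100 * 0.16 / 0.46
Step 3: S = 34.8%

34.8


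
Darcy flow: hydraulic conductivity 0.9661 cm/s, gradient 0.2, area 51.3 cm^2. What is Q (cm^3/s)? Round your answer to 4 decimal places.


Step 1: Apply Darcy's law: Q = K * i * A
Step 2: Q = 0.9661 * 0.2 * 51.3
Step 3: Q = 9.9122 cm^3/s

9.9122


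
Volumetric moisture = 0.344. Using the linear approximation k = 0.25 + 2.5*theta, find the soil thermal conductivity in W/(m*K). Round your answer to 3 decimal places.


Step 1: k = 0.25 + 2.5 * theta
Step 2: k = 0.25 + 2.5 * 0.344
Step 3: k = 0.25 + 0.86
Step 4: k = 1.11 W/(m*K)

1.11


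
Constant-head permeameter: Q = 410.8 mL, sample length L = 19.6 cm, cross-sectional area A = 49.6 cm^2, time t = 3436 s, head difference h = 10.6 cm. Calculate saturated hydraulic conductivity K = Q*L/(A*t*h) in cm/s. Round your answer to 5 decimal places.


Step 1: K = Q * L / (A * t * h)
Step 2: Numerator = 410.8 * 19.6 = 8051.68
Step 3: Denominator = 49.6 * 3436 * 10.6 = 1806511.36
Step 4: K = 8051.68 / 1806511.36 = 0.00446 cm/s

0.00446


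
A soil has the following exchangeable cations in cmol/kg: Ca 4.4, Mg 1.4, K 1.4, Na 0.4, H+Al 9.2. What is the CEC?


Step 1: CEC = Ca + Mg + K + Na + (H+Al)
Step 2: CEC = 4.4 + 1.4 + 1.4 + 0.4 + 9.2
Step 3: CEC = 16.8 cmol/kg

16.8


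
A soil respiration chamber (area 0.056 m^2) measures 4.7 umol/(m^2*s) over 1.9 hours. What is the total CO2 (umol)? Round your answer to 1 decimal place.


Step 1: Convert time to seconds: 1.9 hr * 3600 = 6840.0 s
Step 2: Total = flux * area * time_s
Step 3: Total = 4.7 * 0.056 * 6840.0
Step 4: Total = 1800.3 umol

1800.3


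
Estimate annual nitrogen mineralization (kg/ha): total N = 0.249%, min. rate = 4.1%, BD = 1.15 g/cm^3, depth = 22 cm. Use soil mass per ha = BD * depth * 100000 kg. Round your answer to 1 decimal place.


Step 1: Soil mass per ha = BD * depth * 100000 = 1.15 * 22 * 100000 = 2530000 kg
Step 2: Total N pool = soil mass * N%/100 = 2530000 * 0.249/100 = 6299.7 kg/ha
Step 3: N mineralized = N pool * rate%/100 = 6299.7 * 4.1/100 = 258.3 kg/ha/yr

258.3


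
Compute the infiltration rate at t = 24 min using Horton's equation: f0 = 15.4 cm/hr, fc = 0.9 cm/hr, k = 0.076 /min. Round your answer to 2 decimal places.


Step 1: f = fc + (f0 - fc) * exp(-k * t)
Step 2: exp(-0.076 * 24) = 0.161379
Step 3: f = 0.9 + (15.4 - 0.9) * 0.161379
Step 4: f = 0.9 + 14.5 * 0.161379
Step 5: f = 3.24 cm/hr

3.24


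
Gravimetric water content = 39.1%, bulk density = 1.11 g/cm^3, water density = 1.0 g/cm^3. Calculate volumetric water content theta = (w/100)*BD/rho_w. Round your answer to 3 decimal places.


Step 1: theta = (w / 100) * BD / rho_w
Step 2: theta = (39.1 / 100) * 1.11 / 1.0
Step 3: theta = 0.391 * 1.11
Step 4: theta = 0.434

0.434


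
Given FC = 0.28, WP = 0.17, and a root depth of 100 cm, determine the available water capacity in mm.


Step 1: Available water = (FC - WP) * depth * 10
Step 2: AW = (0.28 - 0.17) * 100 * 10
Step 3: AW = 0.11 * 100 * 10
Step 4: AW = 110.0 mm

110.0


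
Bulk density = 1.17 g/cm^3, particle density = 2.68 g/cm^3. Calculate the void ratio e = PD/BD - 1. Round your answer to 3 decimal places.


Step 1: e = PD / BD - 1
Step 2: e = 2.68 / 1.17 - 1
Step 3: e = 2.2906 - 1
Step 4: e = 1.291

1.291


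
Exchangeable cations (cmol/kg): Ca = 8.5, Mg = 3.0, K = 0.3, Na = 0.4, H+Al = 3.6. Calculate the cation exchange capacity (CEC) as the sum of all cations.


Step 1: CEC = Ca + Mg + K + Na + (H+Al)
Step 2: CEC = 8.5 + 3.0 + 0.3 + 0.4 + 3.6
Step 3: CEC = 15.8 cmol/kg

15.8


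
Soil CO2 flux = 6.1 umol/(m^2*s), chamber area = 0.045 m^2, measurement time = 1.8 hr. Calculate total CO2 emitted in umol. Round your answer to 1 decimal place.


Step 1: Convert time to seconds: 1.8 hr * 3600 = 6480.0 s
Step 2: Total = flux * area * time_s
Step 3: Total = 6.1 * 0.045 * 6480.0
Step 4: Total = 1778.8 umol

1778.8


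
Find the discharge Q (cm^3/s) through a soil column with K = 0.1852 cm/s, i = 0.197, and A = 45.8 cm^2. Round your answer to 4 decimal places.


Step 1: Apply Darcy's law: Q = K * i * A
Step 2: Q = 0.1852 * 0.197 * 45.8
Step 3: Q = 1.671 cm^3/s

1.671


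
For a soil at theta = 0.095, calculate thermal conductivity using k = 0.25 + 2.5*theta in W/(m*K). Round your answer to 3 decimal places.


Step 1: k = 0.25 + 2.5 * theta
Step 2: k = 0.25 + 2.5 * 0.095
Step 3: k = 0.25 + 0.238
Step 4: k = 0.488 W/(m*K)

0.488


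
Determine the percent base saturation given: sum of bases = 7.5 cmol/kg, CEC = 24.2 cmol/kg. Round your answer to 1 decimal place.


Step 1: BS = 100 * (sum of bases) / CEC
Step 2: BS = 100 * 7.5 / 24.2
Step 3: BS = 31.0%

31.0


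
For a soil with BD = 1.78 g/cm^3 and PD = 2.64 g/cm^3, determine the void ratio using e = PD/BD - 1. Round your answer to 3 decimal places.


Step 1: e = PD / BD - 1
Step 2: e = 2.64 / 1.78 - 1
Step 3: e = 1.48315 - 1
Step 4: e = 0.483

0.483


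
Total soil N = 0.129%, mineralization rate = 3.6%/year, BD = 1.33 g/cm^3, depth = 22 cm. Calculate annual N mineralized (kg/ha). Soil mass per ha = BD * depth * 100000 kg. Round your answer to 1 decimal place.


Step 1: Soil mass per ha = BD * depth * 100000 = 1.33 * 22 * 100000 = 2926000 kg
Step 2: Total N pool = soil mass * N%/100 = 2926000 * 0.129/100 = 3774.54 kg/ha
Step 3: N mineralized = N pool * rate%/100 = 3774.54 * 3.6/100 = 135.9 kg/ha/yr

135.9


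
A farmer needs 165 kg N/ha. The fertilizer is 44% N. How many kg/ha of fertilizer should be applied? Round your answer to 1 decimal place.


Step 1: Fertilizer rate = target N / (N content / 100)
Step 2: Rate = 165 / (44 / 100)
Step 3: Rate = 165 / 0.44
Step 4: Rate = 375.0 kg/ha

375.0


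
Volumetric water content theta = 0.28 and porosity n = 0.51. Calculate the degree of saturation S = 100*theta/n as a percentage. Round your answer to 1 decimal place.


Step 1: S = 100 * theta_v / n
Step 2: S = 100 * 0.28 / 0.51
Step 3: S = 54.9%

54.9


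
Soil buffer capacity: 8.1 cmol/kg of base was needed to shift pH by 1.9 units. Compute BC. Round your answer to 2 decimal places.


Step 1: BC = change in base / change in pH
Step 2: BC = 8.1 / 1.9
Step 3: BC = 4.26 cmol/(kg*pH unit)

4.26


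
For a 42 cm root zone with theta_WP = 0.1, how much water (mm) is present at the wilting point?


Step 1: Water (mm) = theta_WP * depth * 10
Step 2: Water = 0.1 * 42 * 10
Step 3: Water = 42.0 mm

42.0


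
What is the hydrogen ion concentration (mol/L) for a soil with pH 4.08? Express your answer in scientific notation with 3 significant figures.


Step 1: [H+] = 10^(-pH)
Step 2: [H+] = 10^(-4.08)
Step 3: [H+] = 8.32e-05 mol/L

8.32e-05


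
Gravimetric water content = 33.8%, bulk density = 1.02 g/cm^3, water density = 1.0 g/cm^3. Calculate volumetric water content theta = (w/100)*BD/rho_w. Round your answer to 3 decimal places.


Step 1: theta = (w / 100) * BD / rho_w
Step 2: theta = (33.8 / 100) * 1.02 / 1.0
Step 3: theta = 0.338 * 1.02
Step 4: theta = 0.345

0.345


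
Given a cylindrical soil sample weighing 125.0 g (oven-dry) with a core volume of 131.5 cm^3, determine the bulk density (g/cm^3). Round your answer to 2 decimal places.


Step 1: Identify the formula: BD = dry mass / volume
Step 2: Substitute values: BD = 125.0 / 131.5
Step 3: BD = 0.95 g/cm^3

0.95


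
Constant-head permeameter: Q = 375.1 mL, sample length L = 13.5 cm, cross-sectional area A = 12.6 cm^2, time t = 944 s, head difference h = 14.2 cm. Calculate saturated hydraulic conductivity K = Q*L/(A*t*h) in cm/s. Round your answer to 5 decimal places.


Step 1: K = Q * L / (A * t * h)
Step 2: Numerator = 375.1 * 13.5 = 5063.85
Step 3: Denominator = 12.6 * 944 * 14.2 = 168900.48
Step 4: K = 5063.85 / 168900.48 = 0.02998 cm/s

0.02998


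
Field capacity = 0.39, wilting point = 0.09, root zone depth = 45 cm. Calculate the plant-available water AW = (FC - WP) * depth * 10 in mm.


Step 1: Available water = (FC - WP) * depth * 10
Step 2: AW = (0.39 - 0.09) * 45 * 10
Step 3: AW = 0.3 * 45 * 10
Step 4: AW = 135.0 mm

135.0


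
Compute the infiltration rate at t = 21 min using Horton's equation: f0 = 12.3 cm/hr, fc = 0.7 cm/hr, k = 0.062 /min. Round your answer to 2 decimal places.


Step 1: f = fc + (f0 - fc) * exp(-k * t)
Step 2: exp(-0.062 * 21) = 0.271987
Step 3: f = 0.7 + (12.3 - 0.7) * 0.271987
Step 4: f = 0.7 + 11.6 * 0.271987
Step 5: f = 3.86 cm/hr

3.86


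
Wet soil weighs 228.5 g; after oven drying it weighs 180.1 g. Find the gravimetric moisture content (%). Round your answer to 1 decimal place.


Step 1: Water mass = wet - dry = 228.5 - 180.1 = 48.4 g
Step 2: w = 100 * water mass / dry mass
Step 3: w = 100 * 48.4 / 180.1 = 26.9%

26.9


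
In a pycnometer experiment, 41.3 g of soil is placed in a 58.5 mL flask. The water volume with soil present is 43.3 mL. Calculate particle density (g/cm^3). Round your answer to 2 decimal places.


Step 1: Volume of solids = flask volume - water volume with soil
Step 2: V_solids = 58.5 - 43.3 = 15.2 mL
Step 3: Particle density = mass / V_solids = 41.3 / 15.2 = 2.72 g/cm^3

2.72


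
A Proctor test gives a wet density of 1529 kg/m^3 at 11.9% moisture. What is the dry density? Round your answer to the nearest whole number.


Step 1: Dry density = wet density / (1 + w/100)
Step 2: Dry density = 1529 / (1 + 11.9/100)
Step 3: Dry density = 1529 / 1.119
Step 4: Dry density = 1366 kg/m^3

1366


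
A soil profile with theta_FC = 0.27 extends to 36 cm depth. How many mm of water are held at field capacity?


Step 1: Water (mm) = theta_FC * depth (cm) * 10
Step 2: Water = 0.27 * 36 * 10
Step 3: Water = 97.2 mm

97.2


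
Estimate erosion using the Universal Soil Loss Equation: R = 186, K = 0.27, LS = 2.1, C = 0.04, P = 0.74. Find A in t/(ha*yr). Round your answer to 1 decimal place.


Step 1: A = R * K * LS * C * P
Step 2: R * K = 186 * 0.27 = 50.22
Step 3: (R*K) * LS = 50.22 * 2.1 = 105.462
Step 4: * C * P = 105.462 * 0.04 * 0.74 = 3.1
Step 5: A = 3.1 t/(ha*yr)

3.1


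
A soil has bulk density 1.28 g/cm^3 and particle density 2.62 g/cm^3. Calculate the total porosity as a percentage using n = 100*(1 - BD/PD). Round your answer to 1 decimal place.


Step 1: Formula: n = 100 * (1 - BD / PD)
Step 2: n = 100 * (1 - 1.28 / 2.62)
Step 3: n = 100 * (1 - 0.48855)
Step 4: n = 51.1%

51.1


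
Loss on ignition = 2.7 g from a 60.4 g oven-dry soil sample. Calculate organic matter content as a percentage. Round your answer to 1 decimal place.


Step 1: OM% = 100 * LOI / sample mass
Step 2: OM = 100 * 2.7 / 60.4
Step 3: OM = 4.5%

4.5


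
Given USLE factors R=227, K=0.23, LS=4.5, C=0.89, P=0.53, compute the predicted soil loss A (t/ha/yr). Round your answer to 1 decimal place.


Step 1: A = R * K * LS * C * P
Step 2: R * K = 227 * 0.23 = 52.21
Step 3: (R*K) * LS = 52.21 * 4.5 = 234.945
Step 4: * C * P = 234.945 * 0.89 * 0.53 = 110.8
Step 5: A = 110.8 t/(ha*yr)

110.8


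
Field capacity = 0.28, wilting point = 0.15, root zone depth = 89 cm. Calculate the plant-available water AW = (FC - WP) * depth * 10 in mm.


Step 1: Available water = (FC - WP) * depth * 10
Step 2: AW = (0.28 - 0.15) * 89 * 10
Step 3: AW = 0.13 * 89 * 10
Step 4: AW = 115.7 mm

115.7


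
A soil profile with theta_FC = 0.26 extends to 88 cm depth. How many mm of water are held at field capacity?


Step 1: Water (mm) = theta_FC * depth (cm) * 10
Step 2: Water = 0.26 * 88 * 10
Step 3: Water = 228.8 mm

228.8


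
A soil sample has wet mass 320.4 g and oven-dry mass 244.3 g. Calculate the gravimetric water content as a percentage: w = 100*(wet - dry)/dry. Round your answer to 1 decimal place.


Step 1: Water mass = wet - dry = 320.4 - 244.3 = 76.1 g
Step 2: w = 100 * water mass / dry mass
Step 3: w = 100 * 76.1 / 244.3 = 31.2%

31.2


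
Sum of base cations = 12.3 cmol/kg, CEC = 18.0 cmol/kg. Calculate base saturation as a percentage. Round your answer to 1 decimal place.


Step 1: BS = 100 * (sum of bases) / CEC
Step 2: BS = 100 * 12.3 / 18.0
Step 3: BS = 68.3%

68.3


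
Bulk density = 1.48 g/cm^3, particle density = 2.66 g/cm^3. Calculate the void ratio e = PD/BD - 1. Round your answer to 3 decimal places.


Step 1: e = PD / BD - 1
Step 2: e = 2.66 / 1.48 - 1
Step 3: e = 1.7973 - 1
Step 4: e = 0.797

0.797


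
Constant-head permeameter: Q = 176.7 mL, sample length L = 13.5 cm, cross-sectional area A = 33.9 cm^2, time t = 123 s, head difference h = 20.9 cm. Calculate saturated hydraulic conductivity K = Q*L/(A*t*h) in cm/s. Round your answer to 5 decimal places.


Step 1: K = Q * L / (A * t * h)
Step 2: Numerator = 176.7 * 13.5 = 2385.45
Step 3: Denominator = 33.9 * 123 * 20.9 = 87146.73
Step 4: K = 2385.45 / 87146.73 = 0.02737 cm/s

0.02737


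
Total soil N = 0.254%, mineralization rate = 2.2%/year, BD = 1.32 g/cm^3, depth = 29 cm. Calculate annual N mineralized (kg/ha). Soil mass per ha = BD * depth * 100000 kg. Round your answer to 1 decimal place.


Step 1: Soil mass per ha = BD * depth * 100000 = 1.32 * 29 * 100000 = 3828000 kg
Step 2: Total N pool = soil mass * N%/100 = 3828000 * 0.254/100 = 9723.12 kg/ha
Step 3: N mineralized = N pool * rate%/100 = 9723.12 * 2.2/100 = 213.9 kg/ha/yr

213.9


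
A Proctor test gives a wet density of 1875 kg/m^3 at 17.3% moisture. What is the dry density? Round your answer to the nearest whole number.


Step 1: Dry density = wet density / (1 + w/100)
Step 2: Dry density = 1875 / (1 + 17.3/100)
Step 3: Dry density = 1875 / 1.173
Step 4: Dry density = 1598 kg/m^3

1598


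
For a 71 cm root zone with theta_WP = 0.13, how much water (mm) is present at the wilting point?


Step 1: Water (mm) = theta_WP * depth * 10
Step 2: Water = 0.13 * 71 * 10
Step 3: Water = 92.3 mm

92.3


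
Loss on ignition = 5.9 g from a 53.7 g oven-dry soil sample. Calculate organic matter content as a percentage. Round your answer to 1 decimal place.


Step 1: OM% = 100 * LOI / sample mass
Step 2: OM = 100 * 5.9 / 53.7
Step 3: OM = 11.0%

11.0


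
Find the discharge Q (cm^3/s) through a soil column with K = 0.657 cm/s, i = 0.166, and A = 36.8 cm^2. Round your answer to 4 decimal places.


Step 1: Apply Darcy's law: Q = K * i * A
Step 2: Q = 0.657 * 0.166 * 36.8
Step 3: Q = 4.0135 cm^3/s

4.0135


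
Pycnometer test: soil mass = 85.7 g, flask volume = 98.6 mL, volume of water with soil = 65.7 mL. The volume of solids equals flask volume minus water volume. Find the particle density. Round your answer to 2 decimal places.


Step 1: Volume of solids = flask volume - water volume with soil
Step 2: V_solids = 98.6 - 65.7 = 32.9 mL
Step 3: Particle density = mass / V_solids = 85.7 / 32.9 = 2.6 g/cm^3

2.6


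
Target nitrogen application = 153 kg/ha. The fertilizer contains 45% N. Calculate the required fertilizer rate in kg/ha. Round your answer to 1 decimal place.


Step 1: Fertilizer rate = target N / (N content / 100)
Step 2: Rate = 153 / (45 / 100)
Step 3: Rate = 153 / 0.45
Step 4: Rate = 340.0 kg/ha

340.0


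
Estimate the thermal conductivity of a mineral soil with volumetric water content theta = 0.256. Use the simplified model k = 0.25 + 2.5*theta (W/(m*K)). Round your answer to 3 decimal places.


Step 1: k = 0.25 + 2.5 * theta
Step 2: k = 0.25 + 2.5 * 0.256
Step 3: k = 0.25 + 0.64
Step 4: k = 0.89 W/(m*K)

0.89


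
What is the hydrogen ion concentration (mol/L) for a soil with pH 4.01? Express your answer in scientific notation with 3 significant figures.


Step 1: [H+] = 10^(-pH)
Step 2: [H+] = 10^(-4.01)
Step 3: [H+] = 9.77e-05 mol/L

9.77e-05


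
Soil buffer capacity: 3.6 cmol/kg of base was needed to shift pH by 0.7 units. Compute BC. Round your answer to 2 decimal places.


Step 1: BC = change in base / change in pH
Step 2: BC = 3.6 / 0.7
Step 3: BC = 5.14 cmol/(kg*pH unit)

5.14


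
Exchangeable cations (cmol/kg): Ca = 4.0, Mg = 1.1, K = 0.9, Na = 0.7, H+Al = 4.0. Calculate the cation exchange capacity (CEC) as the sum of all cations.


Step 1: CEC = Ca + Mg + K + Na + (H+Al)
Step 2: CEC = 4.0 + 1.1 + 0.9 + 0.7 + 4.0
Step 3: CEC = 10.7 cmol/kg

10.7


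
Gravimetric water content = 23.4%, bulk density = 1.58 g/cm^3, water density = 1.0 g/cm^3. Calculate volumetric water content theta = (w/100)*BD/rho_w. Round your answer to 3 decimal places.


Step 1: theta = (w / 100) * BD / rho_w
Step 2: theta = (23.4 / 100) * 1.58 / 1.0
Step 3: theta = 0.234 * 1.58
Step 4: theta = 0.37

0.37


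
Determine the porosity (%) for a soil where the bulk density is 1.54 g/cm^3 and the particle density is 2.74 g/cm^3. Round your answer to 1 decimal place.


Step 1: Formula: n = 100 * (1 - BD / PD)
Step 2: n = 100 * (1 - 1.54 / 2.74)
Step 3: n = 100 * (1 - 0.56204)
Step 4: n = 43.8%

43.8


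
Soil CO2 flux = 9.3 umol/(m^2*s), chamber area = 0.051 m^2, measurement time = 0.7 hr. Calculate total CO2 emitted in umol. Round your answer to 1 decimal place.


Step 1: Convert time to seconds: 0.7 hr * 3600 = 2520.0 s
Step 2: Total = flux * area * time_s
Step 3: Total = 9.3 * 0.051 * 2520.0
Step 4: Total = 1195.2 umol

1195.2


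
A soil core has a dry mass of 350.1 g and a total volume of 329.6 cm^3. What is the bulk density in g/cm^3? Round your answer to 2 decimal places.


Step 1: Identify the formula: BD = dry mass / volume
Step 2: Substitute values: BD = 350.1 / 329.6
Step 3: BD = 1.06 g/cm^3

1.06


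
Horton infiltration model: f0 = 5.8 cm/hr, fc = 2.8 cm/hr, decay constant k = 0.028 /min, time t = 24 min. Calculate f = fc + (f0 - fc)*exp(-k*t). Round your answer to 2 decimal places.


Step 1: f = fc + (f0 - fc) * exp(-k * t)
Step 2: exp(-0.028 * 24) = 0.510686
Step 3: f = 2.8 + (5.8 - 2.8) * 0.510686
Step 4: f = 2.8 + 3.0 * 0.510686
Step 5: f = 4.33 cm/hr

4.33


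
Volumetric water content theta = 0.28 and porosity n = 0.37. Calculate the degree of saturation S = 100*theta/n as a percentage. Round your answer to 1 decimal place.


Step 1: S = 100 * theta_v / n
Step 2: S = 100 * 0.28 / 0.37
Step 3: S = 75.7%

75.7


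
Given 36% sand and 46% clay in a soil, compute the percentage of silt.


Step 1: sand + silt + clay = 100%
Step 2: silt = 100 - sand - clay
Step 3: silt = 100 - 36 - 46
Step 4: silt = 18%

18


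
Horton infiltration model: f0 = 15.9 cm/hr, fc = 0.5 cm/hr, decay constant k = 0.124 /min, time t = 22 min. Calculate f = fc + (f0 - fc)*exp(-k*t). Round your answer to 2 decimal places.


Step 1: f = fc + (f0 - fc) * exp(-k * t)
Step 2: exp(-0.124 * 22) = 0.06535
Step 3: f = 0.5 + (15.9 - 0.5) * 0.06535
Step 4: f = 0.5 + 15.4 * 0.06535
Step 5: f = 1.51 cm/hr

1.51


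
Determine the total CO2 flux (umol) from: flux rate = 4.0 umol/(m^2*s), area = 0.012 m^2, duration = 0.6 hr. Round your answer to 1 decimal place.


Step 1: Convert time to seconds: 0.6 hr * 3600 = 2160.0 s
Step 2: Total = flux * area * time_s
Step 3: Total = 4.0 * 0.012 * 2160.0
Step 4: Total = 103.7 umol

103.7


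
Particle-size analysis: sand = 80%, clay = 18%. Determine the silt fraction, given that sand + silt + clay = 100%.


Step 1: sand + silt + clay = 100%
Step 2: silt = 100 - sand - clay
Step 3: silt = 100 - 80 - 18
Step 4: silt = 2%

2


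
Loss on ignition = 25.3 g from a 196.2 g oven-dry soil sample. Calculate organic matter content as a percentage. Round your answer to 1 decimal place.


Step 1: OM% = 100 * LOI / sample mass
Step 2: OM = 100 * 25.3 / 196.2
Step 3: OM = 12.9%

12.9


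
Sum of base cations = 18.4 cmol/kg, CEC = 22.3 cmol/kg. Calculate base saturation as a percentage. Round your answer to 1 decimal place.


Step 1: BS = 100 * (sum of bases) / CEC
Step 2: BS = 100 * 18.4 / 22.3
Step 3: BS = 82.5%

82.5


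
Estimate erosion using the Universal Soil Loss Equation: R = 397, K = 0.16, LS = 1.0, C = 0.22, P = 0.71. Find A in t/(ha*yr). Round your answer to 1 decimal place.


Step 1: A = R * K * LS * C * P
Step 2: R * K = 397 * 0.16 = 63.52
Step 3: (R*K) * LS = 63.52 * 1.0 = 63.52
Step 4: * C * P = 63.52 * 0.22 * 0.71 = 9.9
Step 5: A = 9.9 t/(ha*yr)

9.9


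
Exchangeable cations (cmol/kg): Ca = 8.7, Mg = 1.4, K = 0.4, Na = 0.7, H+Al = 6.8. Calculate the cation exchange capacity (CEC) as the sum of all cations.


Step 1: CEC = Ca + Mg + K + Na + (H+Al)
Step 2: CEC = 8.7 + 1.4 + 0.4 + 0.7 + 6.8
Step 3: CEC = 18.0 cmol/kg

18.0


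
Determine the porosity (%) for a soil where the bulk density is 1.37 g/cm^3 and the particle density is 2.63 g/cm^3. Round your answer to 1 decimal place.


Step 1: Formula: n = 100 * (1 - BD / PD)
Step 2: n = 100 * (1 - 1.37 / 2.63)
Step 3: n = 100 * (1 - 0.52091)
Step 4: n = 47.9%

47.9


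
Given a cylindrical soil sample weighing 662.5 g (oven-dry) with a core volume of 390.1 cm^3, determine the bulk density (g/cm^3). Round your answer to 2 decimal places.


Step 1: Identify the formula: BD = dry mass / volume
Step 2: Substitute values: BD = 662.5 / 390.1
Step 3: BD = 1.7 g/cm^3

1.7


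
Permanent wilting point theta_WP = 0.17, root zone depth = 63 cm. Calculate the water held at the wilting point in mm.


Step 1: Water (mm) = theta_WP * depth * 10
Step 2: Water = 0.17 * 63 * 10
Step 3: Water = 107.1 mm

107.1


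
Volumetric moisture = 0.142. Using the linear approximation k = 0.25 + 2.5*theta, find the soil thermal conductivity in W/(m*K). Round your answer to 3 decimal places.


Step 1: k = 0.25 + 2.5 * theta
Step 2: k = 0.25 + 2.5 * 0.142
Step 3: k = 0.25 + 0.355
Step 4: k = 0.605 W/(m*K)

0.605


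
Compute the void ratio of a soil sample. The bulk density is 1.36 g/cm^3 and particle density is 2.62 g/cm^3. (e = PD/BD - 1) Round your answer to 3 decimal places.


Step 1: e = PD / BD - 1
Step 2: e = 2.62 / 1.36 - 1
Step 3: e = 1.92647 - 1
Step 4: e = 0.926

0.926


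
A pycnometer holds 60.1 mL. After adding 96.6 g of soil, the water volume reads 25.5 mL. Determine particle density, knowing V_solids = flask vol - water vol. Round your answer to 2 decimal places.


Step 1: Volume of solids = flask volume - water volume with soil
Step 2: V_solids = 60.1 - 25.5 = 34.6 mL
Step 3: Particle density = mass / V_solids = 96.6 / 34.6 = 2.79 g/cm^3

2.79


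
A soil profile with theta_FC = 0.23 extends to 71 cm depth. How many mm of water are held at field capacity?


Step 1: Water (mm) = theta_FC * depth (cm) * 10
Step 2: Water = 0.23 * 71 * 10
Step 3: Water = 163.3 mm

163.3


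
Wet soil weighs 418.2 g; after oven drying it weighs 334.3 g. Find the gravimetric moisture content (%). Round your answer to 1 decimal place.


Step 1: Water mass = wet - dry = 418.2 - 334.3 = 83.9 g
Step 2: w = 100 * water mass / dry mass
Step 3: w = 100 * 83.9 / 334.3 = 25.1%

25.1


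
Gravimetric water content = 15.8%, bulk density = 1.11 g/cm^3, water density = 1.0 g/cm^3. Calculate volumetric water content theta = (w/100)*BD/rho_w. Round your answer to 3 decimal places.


Step 1: theta = (w / 100) * BD / rho_w
Step 2: theta = (15.8 / 100) * 1.11 / 1.0
Step 3: theta = 0.158 * 1.11
Step 4: theta = 0.175

0.175


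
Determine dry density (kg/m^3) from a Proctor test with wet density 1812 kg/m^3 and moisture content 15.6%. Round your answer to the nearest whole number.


Step 1: Dry density = wet density / (1 + w/100)
Step 2: Dry density = 1812 / (1 + 15.6/100)
Step 3: Dry density = 1812 / 1.156
Step 4: Dry density = 1567 kg/m^3

1567


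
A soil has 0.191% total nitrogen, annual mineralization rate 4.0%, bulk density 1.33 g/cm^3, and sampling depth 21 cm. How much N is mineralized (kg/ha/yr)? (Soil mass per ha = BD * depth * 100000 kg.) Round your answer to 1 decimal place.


Step 1: Soil mass per ha = BD * depth * 100000 = 1.33 * 21 * 100000 = 2793000 kg
Step 2: Total N pool = soil mass * N%/100 = 2793000 * 0.191/100 = 5334.63 kg/ha
Step 3: N mineralized = N pool * rate%/100 = 5334.63 * 4.0/100 = 213.4 kg/ha/yr

213.4


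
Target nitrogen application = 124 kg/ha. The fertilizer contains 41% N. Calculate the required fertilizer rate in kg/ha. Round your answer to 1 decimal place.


Step 1: Fertilizer rate = target N / (N content / 100)
Step 2: Rate = 124 / (41 / 100)
Step 3: Rate = 124 / 0.41
Step 4: Rate = 302.4 kg/ha

302.4


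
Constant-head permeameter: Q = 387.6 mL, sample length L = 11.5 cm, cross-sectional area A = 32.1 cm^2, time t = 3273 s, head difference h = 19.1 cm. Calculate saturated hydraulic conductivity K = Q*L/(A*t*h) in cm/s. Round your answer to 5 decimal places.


Step 1: K = Q * L / (A * t * h)
Step 2: Numerator = 387.6 * 11.5 = 4457.4
Step 3: Denominator = 32.1 * 3273 * 19.1 = 2006709.03
Step 4: K = 4457.4 / 2006709.03 = 0.00222 cm/s

0.00222


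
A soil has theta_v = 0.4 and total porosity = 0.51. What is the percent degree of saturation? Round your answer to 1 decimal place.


Step 1: S = 100 * theta_v / n
Step 2: S = 100 * 0.4 / 0.51
Step 3: S = 78.4%

78.4


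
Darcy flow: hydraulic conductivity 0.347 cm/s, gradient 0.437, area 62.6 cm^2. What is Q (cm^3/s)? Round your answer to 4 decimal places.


Step 1: Apply Darcy's law: Q = K * i * A
Step 2: Q = 0.347 * 0.437 * 62.6
Step 3: Q = 9.4926 cm^3/s

9.4926


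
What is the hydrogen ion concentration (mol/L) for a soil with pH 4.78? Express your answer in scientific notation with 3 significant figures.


Step 1: [H+] = 10^(-pH)
Step 2: [H+] = 10^(-4.78)
Step 3: [H+] = 1.66e-05 mol/L

1.66e-05


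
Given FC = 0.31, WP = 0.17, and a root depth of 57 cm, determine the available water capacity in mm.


Step 1: Available water = (FC - WP) * depth * 10
Step 2: AW = (0.31 - 0.17) * 57 * 10
Step 3: AW = 0.14 * 57 * 10
Step 4: AW = 79.8 mm

79.8


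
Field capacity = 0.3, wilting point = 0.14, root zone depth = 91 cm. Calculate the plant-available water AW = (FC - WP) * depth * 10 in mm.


Step 1: Available water = (FC - WP) * depth * 10
Step 2: AW = (0.3 - 0.14) * 91 * 10
Step 3: AW = 0.16 * 91 * 10
Step 4: AW = 145.6 mm

145.6


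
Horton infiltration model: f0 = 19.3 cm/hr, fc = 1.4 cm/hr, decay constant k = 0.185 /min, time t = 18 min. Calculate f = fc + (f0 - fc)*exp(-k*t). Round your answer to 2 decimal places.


Step 1: f = fc + (f0 - fc) * exp(-k * t)
Step 2: exp(-0.185 * 18) = 0.035793
Step 3: f = 1.4 + (19.3 - 1.4) * 0.035793
Step 4: f = 1.4 + 17.9 * 0.035793
Step 5: f = 2.04 cm/hr

2.04


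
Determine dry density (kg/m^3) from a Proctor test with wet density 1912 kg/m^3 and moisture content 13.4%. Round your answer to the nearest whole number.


Step 1: Dry density = wet density / (1 + w/100)
Step 2: Dry density = 1912 / (1 + 13.4/100)
Step 3: Dry density = 1912 / 1.134
Step 4: Dry density = 1686 kg/m^3

1686


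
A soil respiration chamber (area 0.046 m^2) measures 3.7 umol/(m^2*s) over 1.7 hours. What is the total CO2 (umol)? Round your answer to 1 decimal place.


Step 1: Convert time to seconds: 1.7 hr * 3600 = 6120.0 s
Step 2: Total = flux * area * time_s
Step 3: Total = 3.7 * 0.046 * 6120.0
Step 4: Total = 1041.6 umol

1041.6


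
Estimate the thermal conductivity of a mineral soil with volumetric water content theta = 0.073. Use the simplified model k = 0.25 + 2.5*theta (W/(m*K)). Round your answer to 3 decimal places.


Step 1: k = 0.25 + 2.5 * theta
Step 2: k = 0.25 + 2.5 * 0.073
Step 3: k = 0.25 + 0.183
Step 4: k = 0.433 W/(m*K)

0.433


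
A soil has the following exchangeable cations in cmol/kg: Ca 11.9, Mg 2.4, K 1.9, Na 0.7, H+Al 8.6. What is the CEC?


Step 1: CEC = Ca + Mg + K + Na + (H+Al)
Step 2: CEC = 11.9 + 2.4 + 1.9 + 0.7 + 8.6
Step 3: CEC = 25.5 cmol/kg

25.5


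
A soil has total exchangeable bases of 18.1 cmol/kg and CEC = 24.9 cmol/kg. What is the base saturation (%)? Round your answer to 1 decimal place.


Step 1: BS = 100 * (sum of bases) / CEC
Step 2: BS = 100 * 18.1 / 24.9
Step 3: BS = 72.7%

72.7


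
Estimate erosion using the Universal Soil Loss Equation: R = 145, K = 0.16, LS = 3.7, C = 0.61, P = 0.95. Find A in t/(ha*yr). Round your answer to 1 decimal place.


Step 1: A = R * K * LS * C * P
Step 2: R * K = 145 * 0.16 = 23.2
Step 3: (R*K) * LS = 23.2 * 3.7 = 85.84
Step 4: * C * P = 85.84 * 0.61 * 0.95 = 49.7
Step 5: A = 49.7 t/(ha*yr)

49.7


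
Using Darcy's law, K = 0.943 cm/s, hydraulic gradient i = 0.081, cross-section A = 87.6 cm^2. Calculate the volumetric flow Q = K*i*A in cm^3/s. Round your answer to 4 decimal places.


Step 1: Apply Darcy's law: Q = K * i * A
Step 2: Q = 0.943 * 0.081 * 87.6
Step 3: Q = 6.6912 cm^3/s

6.6912


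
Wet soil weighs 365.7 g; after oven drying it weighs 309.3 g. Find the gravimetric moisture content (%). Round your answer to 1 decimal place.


Step 1: Water mass = wet - dry = 365.7 - 309.3 = 56.4 g
Step 2: w = 100 * water mass / dry mass
Step 3: w = 100 * 56.4 / 309.3 = 18.2%

18.2


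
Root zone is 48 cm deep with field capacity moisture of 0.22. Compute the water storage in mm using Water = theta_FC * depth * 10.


Step 1: Water (mm) = theta_FC * depth (cm) * 10
Step 2: Water = 0.22 * 48 * 10
Step 3: Water = 105.6 mm

105.6


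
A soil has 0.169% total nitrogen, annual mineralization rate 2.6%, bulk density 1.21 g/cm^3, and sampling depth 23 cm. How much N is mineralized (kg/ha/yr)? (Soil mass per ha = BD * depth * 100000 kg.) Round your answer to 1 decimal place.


Step 1: Soil mass per ha = BD * depth * 100000 = 1.21 * 23 * 100000 = 2783000 kg
Step 2: Total N pool = soil mass * N%/100 = 2783000 * 0.169/100 = 4703.27 kg/ha
Step 3: N mineralized = N pool * rate%/100 = 4703.27 * 2.6/100 = 122.3 kg/ha/yr

122.3


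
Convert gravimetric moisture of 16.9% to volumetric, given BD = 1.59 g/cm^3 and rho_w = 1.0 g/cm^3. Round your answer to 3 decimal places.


Step 1: theta = (w / 100) * BD / rho_w
Step 2: theta = (16.9 / 100) * 1.59 / 1.0
Step 3: theta = 0.169 * 1.59
Step 4: theta = 0.269

0.269


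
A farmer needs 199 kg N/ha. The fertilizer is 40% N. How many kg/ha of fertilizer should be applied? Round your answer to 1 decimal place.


Step 1: Fertilizer rate = target N / (N content / 100)
Step 2: Rate = 199 / (40 / 100)
Step 3: Rate = 199 / 0.4
Step 4: Rate = 497.5 kg/ha

497.5


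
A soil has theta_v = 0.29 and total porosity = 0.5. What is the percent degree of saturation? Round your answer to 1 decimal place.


Step 1: S = 100 * theta_v / n
Step 2: S = 100 * 0.29 / 0.5
Step 3: S = 58.0%

58.0


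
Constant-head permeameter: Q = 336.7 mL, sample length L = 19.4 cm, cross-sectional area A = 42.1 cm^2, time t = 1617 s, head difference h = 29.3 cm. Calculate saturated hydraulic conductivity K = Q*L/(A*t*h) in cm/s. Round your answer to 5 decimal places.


Step 1: K = Q * L / (A * t * h)
Step 2: Numerator = 336.7 * 19.4 = 6531.98
Step 3: Denominator = 42.1 * 1617 * 29.3 = 1994618.01
Step 4: K = 6531.98 / 1994618.01 = 0.00327 cm/s

0.00327


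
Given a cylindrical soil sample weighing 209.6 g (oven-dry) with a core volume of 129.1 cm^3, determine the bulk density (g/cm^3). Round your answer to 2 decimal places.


Step 1: Identify the formula: BD = dry mass / volume
Step 2: Substitute values: BD = 209.6 / 129.1
Step 3: BD = 1.62 g/cm^3

1.62


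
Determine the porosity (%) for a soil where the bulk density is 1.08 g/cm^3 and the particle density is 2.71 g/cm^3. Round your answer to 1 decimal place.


Step 1: Formula: n = 100 * (1 - BD / PD)
Step 2: n = 100 * (1 - 1.08 / 2.71)
Step 3: n = 100 * (1 - 0.39852)
Step 4: n = 60.1%

60.1


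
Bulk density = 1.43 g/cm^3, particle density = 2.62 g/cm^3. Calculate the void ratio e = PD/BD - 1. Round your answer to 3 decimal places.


Step 1: e = PD / BD - 1
Step 2: e = 2.62 / 1.43 - 1
Step 3: e = 1.83217 - 1
Step 4: e = 0.832

0.832


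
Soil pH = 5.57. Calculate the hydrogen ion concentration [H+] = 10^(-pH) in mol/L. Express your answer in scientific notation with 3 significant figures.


Step 1: [H+] = 10^(-pH)
Step 2: [H+] = 10^(-5.57)
Step 3: [H+] = 2.69e-06 mol/L

2.69e-06


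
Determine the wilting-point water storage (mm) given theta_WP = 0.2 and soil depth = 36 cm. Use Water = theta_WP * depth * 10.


Step 1: Water (mm) = theta_WP * depth * 10
Step 2: Water = 0.2 * 36 * 10
Step 3: Water = 72.0 mm

72.0


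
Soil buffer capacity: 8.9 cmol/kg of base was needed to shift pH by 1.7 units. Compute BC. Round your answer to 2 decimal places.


Step 1: BC = change in base / change in pH
Step 2: BC = 8.9 / 1.7
Step 3: BC = 5.24 cmol/(kg*pH unit)

5.24


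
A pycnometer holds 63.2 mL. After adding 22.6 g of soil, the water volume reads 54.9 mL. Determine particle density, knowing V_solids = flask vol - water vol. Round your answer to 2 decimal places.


Step 1: Volume of solids = flask volume - water volume with soil
Step 2: V_solids = 63.2 - 54.9 = 8.3 mL
Step 3: Particle density = mass / V_solids = 22.6 / 8.3 = 2.72 g/cm^3

2.72


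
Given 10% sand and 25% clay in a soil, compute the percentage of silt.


Step 1: sand + silt + clay = 100%
Step 2: silt = 100 - sand - clay
Step 3: silt = 100 - 10 - 25
Step 4: silt = 65%

65


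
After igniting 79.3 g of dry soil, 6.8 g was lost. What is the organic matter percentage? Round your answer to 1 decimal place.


Step 1: OM% = 100 * LOI / sample mass
Step 2: OM = 100 * 6.8 / 79.3
Step 3: OM = 8.6%

8.6


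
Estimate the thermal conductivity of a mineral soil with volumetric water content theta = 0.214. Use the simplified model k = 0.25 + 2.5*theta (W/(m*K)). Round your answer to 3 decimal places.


Step 1: k = 0.25 + 2.5 * theta
Step 2: k = 0.25 + 2.5 * 0.214
Step 3: k = 0.25 + 0.535
Step 4: k = 0.785 W/(m*K)

0.785


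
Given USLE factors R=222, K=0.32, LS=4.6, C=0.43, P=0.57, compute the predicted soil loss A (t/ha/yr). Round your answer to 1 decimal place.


Step 1: A = R * K * LS * C * P
Step 2: R * K = 222 * 0.32 = 71.04
Step 3: (R*K) * LS = 71.04 * 4.6 = 326.784
Step 4: * C * P = 326.784 * 0.43 * 0.57 = 80.1
Step 5: A = 80.1 t/(ha*yr)

80.1


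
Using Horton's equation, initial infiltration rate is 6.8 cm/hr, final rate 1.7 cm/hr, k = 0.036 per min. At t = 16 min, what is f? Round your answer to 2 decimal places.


Step 1: f = fc + (f0 - fc) * exp(-k * t)
Step 2: exp(-0.036 * 16) = 0.562142
Step 3: f = 1.7 + (6.8 - 1.7) * 0.562142
Step 4: f = 1.7 + 5.1 * 0.562142
Step 5: f = 4.57 cm/hr

4.57


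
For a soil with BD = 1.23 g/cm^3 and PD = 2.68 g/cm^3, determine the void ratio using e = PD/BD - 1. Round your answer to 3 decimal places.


Step 1: e = PD / BD - 1
Step 2: e = 2.68 / 1.23 - 1
Step 3: e = 2.17886 - 1
Step 4: e = 1.179

1.179


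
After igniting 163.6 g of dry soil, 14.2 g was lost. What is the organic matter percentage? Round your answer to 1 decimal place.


Step 1: OM% = 100 * LOI / sample mass
Step 2: OM = 100 * 14.2 / 163.6
Step 3: OM = 8.7%

8.7


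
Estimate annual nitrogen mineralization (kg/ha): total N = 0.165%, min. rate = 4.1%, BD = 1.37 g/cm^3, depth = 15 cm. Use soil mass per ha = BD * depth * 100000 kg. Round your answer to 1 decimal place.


Step 1: Soil mass per ha = BD * depth * 100000 = 1.37 * 15 * 100000 = 2055000 kg
Step 2: Total N pool = soil mass * N%/100 = 2055000 * 0.165/100 = 3390.75 kg/ha
Step 3: N mineralized = N pool * rate%/100 = 3390.75 * 4.1/100 = 139.0 kg/ha/yr

139.0


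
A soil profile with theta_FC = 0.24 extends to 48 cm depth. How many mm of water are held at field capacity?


Step 1: Water (mm) = theta_FC * depth (cm) * 10
Step 2: Water = 0.24 * 48 * 10
Step 3: Water = 115.2 mm

115.2


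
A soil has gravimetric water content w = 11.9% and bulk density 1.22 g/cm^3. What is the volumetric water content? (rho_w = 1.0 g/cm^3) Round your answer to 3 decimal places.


Step 1: theta = (w / 100) * BD / rho_w
Step 2: theta = (11.9 / 100) * 1.22 / 1.0
Step 3: theta = 0.119 * 1.22
Step 4: theta = 0.145

0.145


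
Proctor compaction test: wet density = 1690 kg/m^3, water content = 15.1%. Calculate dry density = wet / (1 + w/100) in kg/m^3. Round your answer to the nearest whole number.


Step 1: Dry density = wet density / (1 + w/100)
Step 2: Dry density = 1690 / (1 + 15.1/100)
Step 3: Dry density = 1690 / 1.151
Step 4: Dry density = 1468 kg/m^3

1468
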